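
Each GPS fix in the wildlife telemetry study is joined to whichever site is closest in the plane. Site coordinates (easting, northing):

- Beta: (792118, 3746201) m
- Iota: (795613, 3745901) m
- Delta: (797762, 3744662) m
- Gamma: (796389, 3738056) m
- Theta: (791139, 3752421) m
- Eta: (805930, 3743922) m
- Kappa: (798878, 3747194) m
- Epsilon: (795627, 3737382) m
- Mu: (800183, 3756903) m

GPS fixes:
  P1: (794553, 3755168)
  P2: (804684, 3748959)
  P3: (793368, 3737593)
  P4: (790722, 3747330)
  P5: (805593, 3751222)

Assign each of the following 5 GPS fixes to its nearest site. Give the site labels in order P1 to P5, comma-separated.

P1 → Theta (d²=19201405.00)
P2 → Eta (d²=26923885.00)
P3 → Epsilon (d²=5147602.00)
P4 → Beta (d²=3223457.00)
P5 → Eta (d²=53403569.00)

Theta, Eta, Epsilon, Beta, Eta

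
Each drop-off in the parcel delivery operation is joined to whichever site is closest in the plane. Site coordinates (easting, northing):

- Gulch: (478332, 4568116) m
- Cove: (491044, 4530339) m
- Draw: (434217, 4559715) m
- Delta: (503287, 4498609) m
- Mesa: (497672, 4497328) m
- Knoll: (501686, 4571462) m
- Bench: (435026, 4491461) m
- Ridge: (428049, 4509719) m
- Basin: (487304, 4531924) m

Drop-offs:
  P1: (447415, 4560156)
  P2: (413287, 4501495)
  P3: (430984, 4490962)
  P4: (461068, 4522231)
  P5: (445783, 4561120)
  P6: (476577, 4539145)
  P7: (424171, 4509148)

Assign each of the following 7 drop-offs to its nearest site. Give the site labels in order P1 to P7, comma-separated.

Draw, Ridge, Bench, Basin, Draw, Basin, Ridge

P1 → Draw (d²=174381685.00)
P2 → Ridge (d²=285550820.00)
P3 → Bench (d²=16586765.00)
P4 → Basin (d²=782281945.00)
P5 → Draw (d²=135746381.00)
P6 → Basin (d²=167211370.00)
P7 → Ridge (d²=15364925.00)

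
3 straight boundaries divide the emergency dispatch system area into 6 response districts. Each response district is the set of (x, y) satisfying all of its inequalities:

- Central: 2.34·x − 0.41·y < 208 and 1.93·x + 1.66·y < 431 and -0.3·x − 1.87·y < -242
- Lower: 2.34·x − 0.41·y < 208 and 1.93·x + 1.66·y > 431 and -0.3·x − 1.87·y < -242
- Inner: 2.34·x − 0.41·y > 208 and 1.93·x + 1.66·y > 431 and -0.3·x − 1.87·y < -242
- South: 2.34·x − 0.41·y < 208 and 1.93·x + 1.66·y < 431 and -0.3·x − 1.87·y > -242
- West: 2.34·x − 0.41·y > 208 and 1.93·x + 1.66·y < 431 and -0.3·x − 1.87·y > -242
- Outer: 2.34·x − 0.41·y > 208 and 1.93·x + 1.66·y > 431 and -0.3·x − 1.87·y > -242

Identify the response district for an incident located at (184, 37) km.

2.34·184 − 0.41·37 = 415.390, which is > 208
1.93·184 + 1.66·37 = 416.540, which is < 431
-0.3·184 − 1.87·37 = -124.390, which is > -242
This sign pattern matches West.

West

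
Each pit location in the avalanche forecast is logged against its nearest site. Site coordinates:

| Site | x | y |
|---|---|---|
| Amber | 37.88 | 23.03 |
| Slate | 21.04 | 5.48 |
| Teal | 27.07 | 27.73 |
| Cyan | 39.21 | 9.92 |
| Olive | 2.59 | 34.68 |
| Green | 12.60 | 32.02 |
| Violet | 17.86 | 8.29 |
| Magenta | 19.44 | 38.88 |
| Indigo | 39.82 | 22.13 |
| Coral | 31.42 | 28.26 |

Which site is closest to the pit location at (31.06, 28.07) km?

Squared distances to each site:
Amber: 71.914; Slate: 610.708; Teal: 16.036; Cyan: 395.845; Olive: 854.233; Green: 356.374; Violet: 565.488; Magenta: 251.880; Indigo: 112.021; Coral: 0.166.
Minimum at Coral.

Coral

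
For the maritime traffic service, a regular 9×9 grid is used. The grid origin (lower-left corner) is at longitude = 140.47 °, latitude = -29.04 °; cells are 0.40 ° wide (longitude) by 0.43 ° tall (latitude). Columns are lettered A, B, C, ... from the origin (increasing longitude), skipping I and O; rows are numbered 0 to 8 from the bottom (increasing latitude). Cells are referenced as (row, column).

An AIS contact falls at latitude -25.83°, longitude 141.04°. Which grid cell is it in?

(7, B)

Column index: ⌊(141.04 − 140.47) / 0.40⌋ = ⌊1.425⌋ = 1 → column B
Row offset from origin: ⌊(-25.83 − -29.04) / 0.43⌋ = ⌊7.465⌋ = 7 → row 7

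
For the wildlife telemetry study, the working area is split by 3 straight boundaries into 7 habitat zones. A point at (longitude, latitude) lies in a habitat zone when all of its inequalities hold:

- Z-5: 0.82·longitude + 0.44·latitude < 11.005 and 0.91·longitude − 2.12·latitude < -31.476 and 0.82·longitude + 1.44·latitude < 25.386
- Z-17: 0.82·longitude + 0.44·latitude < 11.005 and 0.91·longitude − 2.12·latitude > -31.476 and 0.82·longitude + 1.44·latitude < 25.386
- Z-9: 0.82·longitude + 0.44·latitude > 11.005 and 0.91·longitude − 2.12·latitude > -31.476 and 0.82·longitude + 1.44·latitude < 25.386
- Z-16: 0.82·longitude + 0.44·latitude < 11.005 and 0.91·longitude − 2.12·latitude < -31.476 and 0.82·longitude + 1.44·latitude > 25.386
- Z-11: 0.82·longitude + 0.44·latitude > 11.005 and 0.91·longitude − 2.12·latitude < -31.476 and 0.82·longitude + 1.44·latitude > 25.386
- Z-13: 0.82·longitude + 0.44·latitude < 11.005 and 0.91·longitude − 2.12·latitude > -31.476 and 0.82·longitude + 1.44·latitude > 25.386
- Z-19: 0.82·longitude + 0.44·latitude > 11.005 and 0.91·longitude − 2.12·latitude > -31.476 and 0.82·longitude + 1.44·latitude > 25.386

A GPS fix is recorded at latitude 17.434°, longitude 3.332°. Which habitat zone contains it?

Z-16

0.82·3.332 + 0.44·17.434 = 10.403, which is < 11.005
0.91·3.332 − 2.12·17.434 = -33.928, which is < -31.476
0.82·3.332 + 1.44·17.434 = 27.837, which is > 25.386
This sign pattern matches Z-16.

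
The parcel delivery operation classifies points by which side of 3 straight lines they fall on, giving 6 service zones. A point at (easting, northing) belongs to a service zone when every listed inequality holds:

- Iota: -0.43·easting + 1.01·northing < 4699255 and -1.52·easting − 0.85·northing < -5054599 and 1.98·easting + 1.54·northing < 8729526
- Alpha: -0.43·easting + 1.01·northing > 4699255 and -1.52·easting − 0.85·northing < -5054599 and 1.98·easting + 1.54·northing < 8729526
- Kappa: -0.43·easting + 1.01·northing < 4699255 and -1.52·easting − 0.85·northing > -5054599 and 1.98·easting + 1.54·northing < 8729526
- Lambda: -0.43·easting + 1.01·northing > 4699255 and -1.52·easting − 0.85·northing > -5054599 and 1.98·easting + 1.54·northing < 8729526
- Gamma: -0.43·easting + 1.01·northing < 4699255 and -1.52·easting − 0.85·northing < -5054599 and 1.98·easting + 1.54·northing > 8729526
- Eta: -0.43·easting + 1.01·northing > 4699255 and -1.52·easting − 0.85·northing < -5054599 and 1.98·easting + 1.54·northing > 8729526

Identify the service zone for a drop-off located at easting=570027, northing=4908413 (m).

-0.43·570027 + 1.01·4908413 = 4712385.520, which is > 4699255
-1.52·570027 − 0.85·4908413 = -5038592.090, which is > -5054599
1.98·570027 + 1.54·4908413 = 8687609.480, which is < 8729526
This sign pattern matches Lambda.

Lambda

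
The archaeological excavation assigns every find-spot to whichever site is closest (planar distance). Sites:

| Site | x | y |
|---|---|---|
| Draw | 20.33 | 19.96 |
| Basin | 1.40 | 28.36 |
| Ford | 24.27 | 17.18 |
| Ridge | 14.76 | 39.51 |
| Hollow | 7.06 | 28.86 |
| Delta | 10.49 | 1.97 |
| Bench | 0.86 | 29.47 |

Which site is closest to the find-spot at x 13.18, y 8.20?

Delta

Squared distances to each site:
Draw: 189.420; Basin: 545.194; Ford: 203.629; Ridge: 982.812; Hollow: 464.290; Delta: 46.049; Bench: 604.195.
Minimum at Delta.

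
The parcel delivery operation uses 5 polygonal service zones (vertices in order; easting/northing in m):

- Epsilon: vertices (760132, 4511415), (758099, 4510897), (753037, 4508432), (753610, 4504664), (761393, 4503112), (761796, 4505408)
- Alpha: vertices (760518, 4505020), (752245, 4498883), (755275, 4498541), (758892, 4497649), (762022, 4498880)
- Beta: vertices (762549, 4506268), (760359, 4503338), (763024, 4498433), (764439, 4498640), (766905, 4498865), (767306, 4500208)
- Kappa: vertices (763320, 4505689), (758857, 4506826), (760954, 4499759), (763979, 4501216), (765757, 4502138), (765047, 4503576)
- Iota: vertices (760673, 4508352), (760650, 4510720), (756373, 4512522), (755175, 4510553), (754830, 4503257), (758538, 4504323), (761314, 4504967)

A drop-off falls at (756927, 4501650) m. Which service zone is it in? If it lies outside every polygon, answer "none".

Cast a ray rightward from (756927, 4501650). For each polygon, the edges (by vertex number in listed order) whose endpoints lie on opposite sides of northing = 4501650, where each meets that height, and whether that is right or left of the point:
Epsilon: no edge straddles that height → 0 crossings.
Alpha: 1–2 at easting≈755975.1 (left), 5–1 at easting≈761343.5 (right) → 1 crossing.
Beta: 2–3 at easting≈761276.1 (right), 6–1 at easting≈766174.1 (right) → 2 crossings.
Kappa: 2–3 at easting≈760392.9 (right), 4–5 at easting≈764815.9 (right) → 2 crossings.
Iota: no edge straddles that height → 0 crossings.
Only Alpha has an odd count, so the point is inside Alpha.

Alpha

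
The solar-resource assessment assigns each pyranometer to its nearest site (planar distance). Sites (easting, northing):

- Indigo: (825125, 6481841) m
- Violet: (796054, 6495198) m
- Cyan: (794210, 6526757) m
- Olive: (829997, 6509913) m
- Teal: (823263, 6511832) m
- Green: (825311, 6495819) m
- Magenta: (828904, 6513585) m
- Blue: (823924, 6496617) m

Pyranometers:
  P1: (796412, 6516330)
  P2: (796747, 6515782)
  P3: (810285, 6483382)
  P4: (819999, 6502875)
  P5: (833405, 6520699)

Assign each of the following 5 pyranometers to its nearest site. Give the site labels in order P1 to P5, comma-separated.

P1 → Cyan (d²=113571133.00)
P2 → Cyan (d²=126886994.00)
P3 → Indigo (d²=222600281.00)
P4 → Blue (d²=54568189.00)
P5 → Magenta (d²=70867997.00)

Cyan, Cyan, Indigo, Blue, Magenta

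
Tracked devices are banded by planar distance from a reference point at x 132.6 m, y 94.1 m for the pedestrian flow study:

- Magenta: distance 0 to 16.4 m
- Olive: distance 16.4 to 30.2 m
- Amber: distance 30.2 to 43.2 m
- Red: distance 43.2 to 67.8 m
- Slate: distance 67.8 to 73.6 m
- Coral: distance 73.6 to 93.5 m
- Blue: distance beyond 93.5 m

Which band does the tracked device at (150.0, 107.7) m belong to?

Olive

Distance = √((150.0−132.6)² + (107.7−94.1)²) = √(302.760 + 184.960) = 22.084 m.
16.4 ≤ 22.084 < 30.2 → Olive.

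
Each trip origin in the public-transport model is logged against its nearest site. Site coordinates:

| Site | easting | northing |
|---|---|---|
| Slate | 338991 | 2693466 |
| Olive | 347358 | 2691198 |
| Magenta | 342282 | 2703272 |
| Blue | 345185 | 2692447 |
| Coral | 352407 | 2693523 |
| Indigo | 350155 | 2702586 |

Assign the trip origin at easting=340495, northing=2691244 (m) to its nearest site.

Squared distances to each site:
Slate: 7199300.000; Olive: 47102885.000; Magenta: 147866153.000; Blue: 23443309.000; Coral: 147089585.000; Indigo: 221956564.000.
Minimum at Slate.

Slate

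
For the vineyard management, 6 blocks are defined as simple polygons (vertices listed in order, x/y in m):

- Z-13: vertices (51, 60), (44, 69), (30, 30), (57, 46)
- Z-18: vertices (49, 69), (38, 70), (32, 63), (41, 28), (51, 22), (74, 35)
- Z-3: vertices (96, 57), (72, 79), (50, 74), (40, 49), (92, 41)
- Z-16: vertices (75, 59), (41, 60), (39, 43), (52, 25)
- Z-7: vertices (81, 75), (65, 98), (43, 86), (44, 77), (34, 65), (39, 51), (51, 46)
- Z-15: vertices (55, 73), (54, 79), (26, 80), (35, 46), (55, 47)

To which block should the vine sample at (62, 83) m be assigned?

Z-7

Cast a ray rightward from (62, 83). For each polygon, the edges (by vertex number in listed order) whose endpoints lie on opposite sides of y = 83, where each meets that height, and whether that is right or left of the point:
Z-13: no edge straddles that height → 0 crossings.
Z-18: no edge straddles that height → 0 crossings.
Z-3: no edge straddles that height → 0 crossings.
Z-16: no edge straddles that height → 0 crossings.
Z-7: 1–2 at x≈75.4 (right), 3–4 at x≈43.3 (left) → 1 crossing.
Z-15: no edge straddles that height → 0 crossings.
Only Z-7 has an odd count, so the point is inside Z-7.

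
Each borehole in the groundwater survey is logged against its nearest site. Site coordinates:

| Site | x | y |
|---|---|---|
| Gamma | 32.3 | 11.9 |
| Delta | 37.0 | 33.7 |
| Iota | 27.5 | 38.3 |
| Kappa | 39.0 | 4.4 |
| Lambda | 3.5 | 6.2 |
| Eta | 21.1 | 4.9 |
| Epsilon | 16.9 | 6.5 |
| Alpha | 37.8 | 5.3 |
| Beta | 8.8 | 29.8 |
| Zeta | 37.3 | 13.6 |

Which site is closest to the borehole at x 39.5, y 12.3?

Squared distances to each site:
Gamma: 52.000; Delta: 464.210; Iota: 820.000; Kappa: 62.660; Lambda: 1333.210; Eta: 393.320; Epsilon: 544.400; Alpha: 51.890; Beta: 1248.740; Zeta: 6.530.
Minimum at Zeta.

Zeta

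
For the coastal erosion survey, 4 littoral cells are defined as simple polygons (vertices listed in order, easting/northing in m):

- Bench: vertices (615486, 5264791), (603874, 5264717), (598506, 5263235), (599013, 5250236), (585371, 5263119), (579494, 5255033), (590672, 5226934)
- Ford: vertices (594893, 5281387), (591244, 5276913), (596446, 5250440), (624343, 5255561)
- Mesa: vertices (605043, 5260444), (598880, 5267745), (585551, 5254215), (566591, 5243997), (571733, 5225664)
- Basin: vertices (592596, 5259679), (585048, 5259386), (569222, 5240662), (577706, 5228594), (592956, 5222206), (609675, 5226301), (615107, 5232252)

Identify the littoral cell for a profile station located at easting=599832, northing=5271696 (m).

Cast a ray rightward from (599832, 5271696). For each polygon, the edges (by vertex number in listed order) whose endpoints lie on opposite sides of northing = 5271696, where each meets that height, and whether that is right or left of the point:
Bench: no edge straddles that height → 0 crossings.
Ford: 2–3 at easting≈592269.2 (left), 4–1 at easting≈605943.9 (right) → 1 crossing.
Mesa: no edge straddles that height → 0 crossings.
Basin: no edge straddles that height → 0 crossings.
Only Ford has an odd count, so the point is inside Ford.

Ford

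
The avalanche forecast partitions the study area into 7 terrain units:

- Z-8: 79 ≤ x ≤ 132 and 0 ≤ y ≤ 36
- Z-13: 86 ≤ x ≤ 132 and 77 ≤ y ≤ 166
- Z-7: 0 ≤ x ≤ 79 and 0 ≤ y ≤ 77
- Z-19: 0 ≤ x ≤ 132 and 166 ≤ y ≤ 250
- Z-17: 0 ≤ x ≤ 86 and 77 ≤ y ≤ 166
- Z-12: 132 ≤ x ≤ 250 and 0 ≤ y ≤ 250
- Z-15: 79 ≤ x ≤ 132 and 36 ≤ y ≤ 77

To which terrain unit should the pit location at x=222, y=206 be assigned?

Z-12

The point has x = 222 and y = 206.
Only Z-12 satisfies 132 ≤ x ≤ 250 and 0 ≤ y ≤ 250.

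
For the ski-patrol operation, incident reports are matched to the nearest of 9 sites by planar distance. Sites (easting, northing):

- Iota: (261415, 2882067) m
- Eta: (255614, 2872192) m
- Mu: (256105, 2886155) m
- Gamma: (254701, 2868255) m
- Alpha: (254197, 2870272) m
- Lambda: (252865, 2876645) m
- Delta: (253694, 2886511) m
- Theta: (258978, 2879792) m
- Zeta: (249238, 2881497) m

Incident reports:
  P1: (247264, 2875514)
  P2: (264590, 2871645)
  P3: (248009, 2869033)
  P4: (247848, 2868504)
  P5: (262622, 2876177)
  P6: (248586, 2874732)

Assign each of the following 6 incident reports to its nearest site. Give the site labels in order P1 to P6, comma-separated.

Lambda, Eta, Alpha, Alpha, Theta, Lambda

P1 → Lambda (d²=32650362.00)
P2 → Eta (d²=80867785.00)
P3 → Alpha (d²=39826465.00)
P4 → Alpha (d²=43435625.00)
P5 → Theta (d²=26346961.00)
P6 → Lambda (d²=21969410.00)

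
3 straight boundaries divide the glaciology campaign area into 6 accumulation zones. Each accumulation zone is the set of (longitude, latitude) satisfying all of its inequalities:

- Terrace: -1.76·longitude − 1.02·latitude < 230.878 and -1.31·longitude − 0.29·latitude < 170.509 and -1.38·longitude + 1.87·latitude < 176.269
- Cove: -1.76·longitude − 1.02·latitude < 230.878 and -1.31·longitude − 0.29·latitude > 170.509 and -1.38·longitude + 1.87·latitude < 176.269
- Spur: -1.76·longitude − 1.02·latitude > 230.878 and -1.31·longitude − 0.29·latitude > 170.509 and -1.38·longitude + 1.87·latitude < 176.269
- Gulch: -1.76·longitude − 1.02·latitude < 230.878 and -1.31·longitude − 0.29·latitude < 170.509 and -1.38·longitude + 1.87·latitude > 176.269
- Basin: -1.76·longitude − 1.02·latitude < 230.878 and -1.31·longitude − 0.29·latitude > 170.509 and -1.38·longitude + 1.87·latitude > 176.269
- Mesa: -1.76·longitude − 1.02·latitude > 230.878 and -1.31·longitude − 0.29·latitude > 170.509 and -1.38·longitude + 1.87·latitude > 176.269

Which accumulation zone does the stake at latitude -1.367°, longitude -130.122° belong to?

-1.76·-130.122 − 1.02·-1.367 = 230.409, which is < 230.878
-1.31·-130.122 − 0.29·-1.367 = 170.856, which is > 170.509
-1.38·-130.122 + 1.87·-1.367 = 177.012, which is > 176.269
This sign pattern matches Basin.

Basin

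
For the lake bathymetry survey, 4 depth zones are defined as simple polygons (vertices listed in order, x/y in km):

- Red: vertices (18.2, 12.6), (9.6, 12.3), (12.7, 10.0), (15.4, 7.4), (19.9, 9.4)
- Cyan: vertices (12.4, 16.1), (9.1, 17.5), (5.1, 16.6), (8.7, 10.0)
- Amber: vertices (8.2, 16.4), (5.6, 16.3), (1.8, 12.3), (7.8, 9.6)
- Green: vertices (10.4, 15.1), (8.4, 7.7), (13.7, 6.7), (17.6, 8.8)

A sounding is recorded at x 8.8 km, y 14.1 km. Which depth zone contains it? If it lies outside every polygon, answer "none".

Cast a ray rightward from (8.8, 14.1). For each polygon, the edges (by vertex number in listed order) whose endpoints lie on opposite sides of y = 14.1, where each meets that height, and whether that is right or left of the point:
Red: no edge straddles that height → 0 crossings.
Cyan: 3–4 at x≈6.46 (left), 4–1 at x≈11.19 (right) → 1 crossing.
Amber: 2–3 at x≈3.51 (left), 4–1 at x≈8.06 (left) → 0 crossings.
Green: 1–2 at x≈10.13 (right), 4–1 at x≈11.54 (right) → 2 crossings.
Only Cyan has an odd count, so the point is inside Cyan.

Cyan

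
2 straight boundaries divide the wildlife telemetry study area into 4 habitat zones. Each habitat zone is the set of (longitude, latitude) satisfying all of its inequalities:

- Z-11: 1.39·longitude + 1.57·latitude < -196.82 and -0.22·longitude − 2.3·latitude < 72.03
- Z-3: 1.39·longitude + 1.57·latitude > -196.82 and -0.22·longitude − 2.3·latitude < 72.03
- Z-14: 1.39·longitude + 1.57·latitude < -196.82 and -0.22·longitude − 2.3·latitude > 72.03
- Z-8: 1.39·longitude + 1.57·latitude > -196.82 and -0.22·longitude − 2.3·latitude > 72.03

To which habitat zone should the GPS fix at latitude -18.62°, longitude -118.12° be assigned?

1.39·-118.12 + 1.57·-18.62 = -193.420, which is > -196.82
-0.22·-118.12 − 2.3·-18.62 = 68.812, which is < 72.03
This sign pattern matches Z-3.

Z-3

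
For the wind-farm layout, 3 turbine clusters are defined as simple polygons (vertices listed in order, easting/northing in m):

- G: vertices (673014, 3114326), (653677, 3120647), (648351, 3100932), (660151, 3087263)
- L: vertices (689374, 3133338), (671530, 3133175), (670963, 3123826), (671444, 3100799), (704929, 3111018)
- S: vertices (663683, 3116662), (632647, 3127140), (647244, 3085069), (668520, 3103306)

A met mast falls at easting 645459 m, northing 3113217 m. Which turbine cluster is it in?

S

Cast a ray rightward from (645459, 3113217). For each polygon, the edges (by vertex number in listed order) whose endpoints lie on opposite sides of northing = 3113217, where each meets that height, and whether that is right or left of the point:
G: 2–3 at easting≈651669.8 (right), 4–1 at easting≈672486.9 (right) → 2 crossings.
L: 3–4 at easting≈671184.6 (right), 5–1 at easting≈703396.5 (right) → 2 crossings.
S: 2–3 at easting≈637477.7 (left), 4–1 at easting≈664930.6 (right) → 1 crossing.
Only S has an odd count, so the point is inside S.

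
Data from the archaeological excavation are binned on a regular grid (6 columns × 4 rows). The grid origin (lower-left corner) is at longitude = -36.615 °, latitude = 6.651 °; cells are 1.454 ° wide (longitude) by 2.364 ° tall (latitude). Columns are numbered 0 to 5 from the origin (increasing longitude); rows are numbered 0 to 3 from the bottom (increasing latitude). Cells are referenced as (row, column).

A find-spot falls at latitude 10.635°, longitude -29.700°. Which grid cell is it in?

Column index: ⌊(-29.700 − -36.615) / 1.454⌋ = ⌊4.756⌋ = 4
Row offset from origin: ⌊(10.635 − 6.651) / 2.364⌋ = ⌊1.685⌋ = 1 → row 1

(1, 4)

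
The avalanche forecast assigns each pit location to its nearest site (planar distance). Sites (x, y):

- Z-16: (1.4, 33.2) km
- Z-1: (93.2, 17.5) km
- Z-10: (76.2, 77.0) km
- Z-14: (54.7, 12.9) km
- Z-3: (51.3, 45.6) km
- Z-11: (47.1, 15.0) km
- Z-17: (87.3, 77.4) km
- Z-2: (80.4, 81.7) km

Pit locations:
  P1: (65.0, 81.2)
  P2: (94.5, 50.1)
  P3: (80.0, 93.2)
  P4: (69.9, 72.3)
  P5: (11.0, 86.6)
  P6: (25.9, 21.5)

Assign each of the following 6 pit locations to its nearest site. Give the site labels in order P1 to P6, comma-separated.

Z-10, Z-17, Z-2, Z-10, Z-16, Z-11

P1 → Z-10 (d²=143.08)
P2 → Z-17 (d²=797.13)
P3 → Z-2 (d²=132.41)
P4 → Z-10 (d²=61.78)
P5 → Z-16 (d²=2943.72)
P6 → Z-11 (d²=491.69)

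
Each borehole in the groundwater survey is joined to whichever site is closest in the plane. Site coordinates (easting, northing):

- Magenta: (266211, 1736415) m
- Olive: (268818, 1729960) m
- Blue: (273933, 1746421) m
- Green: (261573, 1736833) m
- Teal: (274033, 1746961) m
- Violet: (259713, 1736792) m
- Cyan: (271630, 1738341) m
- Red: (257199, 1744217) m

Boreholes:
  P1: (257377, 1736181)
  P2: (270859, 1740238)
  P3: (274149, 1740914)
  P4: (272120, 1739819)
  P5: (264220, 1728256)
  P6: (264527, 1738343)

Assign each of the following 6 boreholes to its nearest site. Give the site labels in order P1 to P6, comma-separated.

P1 → Violet (d²=5830217.00)
P2 → Cyan (d²=4193050.00)
P3 → Cyan (d²=12965690.00)
P4 → Cyan (d²=2424584.00)
P5 → Olive (d²=24045220.00)
P6 → Magenta (d²=6553040.00)

Violet, Cyan, Cyan, Cyan, Olive, Magenta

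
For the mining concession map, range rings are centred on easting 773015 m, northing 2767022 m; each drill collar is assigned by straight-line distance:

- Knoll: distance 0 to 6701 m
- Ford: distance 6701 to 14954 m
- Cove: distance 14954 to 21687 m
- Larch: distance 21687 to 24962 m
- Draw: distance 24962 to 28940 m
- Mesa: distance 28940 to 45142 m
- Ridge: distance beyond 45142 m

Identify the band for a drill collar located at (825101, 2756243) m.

Ridge

Distance = √((825101−773015)² + (2756243−2767022)²) = √(2712951396.000 + 116186841.000) = 53189.644 m.
45142 ≤ 53189.644 < ∞ → Ridge.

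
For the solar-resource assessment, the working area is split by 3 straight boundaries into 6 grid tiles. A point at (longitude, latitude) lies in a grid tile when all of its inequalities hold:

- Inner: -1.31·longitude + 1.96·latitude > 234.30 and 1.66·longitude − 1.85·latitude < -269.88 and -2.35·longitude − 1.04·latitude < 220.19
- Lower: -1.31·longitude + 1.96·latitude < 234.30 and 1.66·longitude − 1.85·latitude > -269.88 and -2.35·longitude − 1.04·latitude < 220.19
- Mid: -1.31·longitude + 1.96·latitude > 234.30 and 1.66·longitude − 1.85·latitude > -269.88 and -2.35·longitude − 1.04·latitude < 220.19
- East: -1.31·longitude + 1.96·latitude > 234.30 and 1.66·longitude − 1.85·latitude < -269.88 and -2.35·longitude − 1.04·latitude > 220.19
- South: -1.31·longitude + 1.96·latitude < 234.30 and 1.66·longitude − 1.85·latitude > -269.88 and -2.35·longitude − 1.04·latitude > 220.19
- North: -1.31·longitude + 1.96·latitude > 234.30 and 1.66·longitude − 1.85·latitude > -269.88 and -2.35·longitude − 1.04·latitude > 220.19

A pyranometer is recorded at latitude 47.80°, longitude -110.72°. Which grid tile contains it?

-1.31·-110.72 + 1.96·47.80 = 238.731, which is > 234.30
1.66·-110.72 − 1.85·47.80 = -272.225, which is < -269.88
-2.35·-110.72 − 1.04·47.80 = 210.480, which is < 220.19
This sign pattern matches Inner.

Inner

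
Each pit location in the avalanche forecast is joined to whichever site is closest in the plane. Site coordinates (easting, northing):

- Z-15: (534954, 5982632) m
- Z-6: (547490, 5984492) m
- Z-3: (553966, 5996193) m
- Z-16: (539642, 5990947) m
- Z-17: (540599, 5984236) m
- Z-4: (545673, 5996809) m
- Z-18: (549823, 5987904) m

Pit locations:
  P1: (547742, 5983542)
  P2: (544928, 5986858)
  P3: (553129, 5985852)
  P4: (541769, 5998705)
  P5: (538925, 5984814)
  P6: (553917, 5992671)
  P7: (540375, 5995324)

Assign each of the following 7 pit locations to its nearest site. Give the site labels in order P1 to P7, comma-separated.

P1 → Z-6 (d²=966004.00)
P2 → Z-6 (d²=12161800.00)
P3 → Z-18 (d²=15140340.00)
P4 → Z-4 (d²=18836032.00)
P5 → Z-17 (d²=3136360.00)
P6 → Z-3 (d²=12406885.00)
P7 → Z-16 (d²=19695418.00)

Z-6, Z-6, Z-18, Z-4, Z-17, Z-3, Z-16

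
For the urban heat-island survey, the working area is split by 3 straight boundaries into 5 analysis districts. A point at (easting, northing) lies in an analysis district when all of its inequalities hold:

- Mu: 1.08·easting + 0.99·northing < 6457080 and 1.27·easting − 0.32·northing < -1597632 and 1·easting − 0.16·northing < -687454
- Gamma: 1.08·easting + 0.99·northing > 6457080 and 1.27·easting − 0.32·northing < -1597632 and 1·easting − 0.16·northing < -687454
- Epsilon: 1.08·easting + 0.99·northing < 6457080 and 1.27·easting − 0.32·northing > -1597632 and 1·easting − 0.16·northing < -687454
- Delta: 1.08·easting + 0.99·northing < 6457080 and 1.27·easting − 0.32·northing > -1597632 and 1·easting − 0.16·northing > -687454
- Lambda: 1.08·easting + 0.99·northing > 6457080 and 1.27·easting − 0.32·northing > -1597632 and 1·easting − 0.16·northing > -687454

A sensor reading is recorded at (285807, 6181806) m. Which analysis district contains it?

1.08·285807 + 0.99·6181806 = 6428659.500, which is < 6457080
1.27·285807 − 0.32·6181806 = -1615203.030, which is < -1597632
1·285807 − 0.16·6181806 = -703281.960, which is < -687454
This sign pattern matches Mu.

Mu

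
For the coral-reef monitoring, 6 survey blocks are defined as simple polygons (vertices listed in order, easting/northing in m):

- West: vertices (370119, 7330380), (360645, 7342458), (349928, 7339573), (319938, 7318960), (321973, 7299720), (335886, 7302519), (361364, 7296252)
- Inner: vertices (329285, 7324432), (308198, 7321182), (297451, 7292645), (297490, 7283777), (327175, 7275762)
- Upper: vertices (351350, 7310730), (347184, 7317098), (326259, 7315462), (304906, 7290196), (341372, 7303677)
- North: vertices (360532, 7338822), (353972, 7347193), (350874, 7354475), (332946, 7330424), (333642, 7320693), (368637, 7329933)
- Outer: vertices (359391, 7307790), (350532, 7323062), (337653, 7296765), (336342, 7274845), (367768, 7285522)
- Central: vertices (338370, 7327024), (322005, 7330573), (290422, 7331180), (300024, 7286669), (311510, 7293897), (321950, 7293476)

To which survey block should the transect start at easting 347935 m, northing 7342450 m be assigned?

North

Cast a ray rightward from (347935, 7342450). For each polygon, the edges (by vertex number in listed order) whose endpoints lie on opposite sides of northing = 7342450, where each meets that height, and whether that is right or left of the point:
West: 1–2 at easting≈360651.3 (right), 2–3 at easting≈360615.3 (right) → 2 crossings.
Inner: no edge straddles that height → 0 crossings.
Upper: no edge straddles that height → 0 crossings.
North: 1–2 at easting≈357688.9 (right), 3–4 at easting≈341910.4 (left) → 1 crossing.
Outer: no edge straddles that height → 0 crossings.
Central: no edge straddles that height → 0 crossings.
Only North has an odd count, so the point is inside North.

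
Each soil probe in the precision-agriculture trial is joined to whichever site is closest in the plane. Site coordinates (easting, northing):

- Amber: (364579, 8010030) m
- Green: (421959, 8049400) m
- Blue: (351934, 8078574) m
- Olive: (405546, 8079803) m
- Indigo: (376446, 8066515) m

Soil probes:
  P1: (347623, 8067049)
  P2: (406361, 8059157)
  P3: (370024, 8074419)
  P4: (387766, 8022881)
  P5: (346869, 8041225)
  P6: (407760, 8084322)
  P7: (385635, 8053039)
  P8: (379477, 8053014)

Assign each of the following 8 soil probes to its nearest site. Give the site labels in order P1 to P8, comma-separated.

Blue, Green, Indigo, Amber, Amber, Olive, Indigo, Indigo

P1 → Blue (d²=151410346.00)
P2 → Green (d²=338496653.00)
P3 → Indigo (d²=103715300.00)
P4 → Amber (d²=702785170.00)
P5 → Amber (d²=1286772125.00)
P6 → Olive (d²=25323157.00)
P7 → Indigo (d²=266040297.00)
P8 → Indigo (d²=191463962.00)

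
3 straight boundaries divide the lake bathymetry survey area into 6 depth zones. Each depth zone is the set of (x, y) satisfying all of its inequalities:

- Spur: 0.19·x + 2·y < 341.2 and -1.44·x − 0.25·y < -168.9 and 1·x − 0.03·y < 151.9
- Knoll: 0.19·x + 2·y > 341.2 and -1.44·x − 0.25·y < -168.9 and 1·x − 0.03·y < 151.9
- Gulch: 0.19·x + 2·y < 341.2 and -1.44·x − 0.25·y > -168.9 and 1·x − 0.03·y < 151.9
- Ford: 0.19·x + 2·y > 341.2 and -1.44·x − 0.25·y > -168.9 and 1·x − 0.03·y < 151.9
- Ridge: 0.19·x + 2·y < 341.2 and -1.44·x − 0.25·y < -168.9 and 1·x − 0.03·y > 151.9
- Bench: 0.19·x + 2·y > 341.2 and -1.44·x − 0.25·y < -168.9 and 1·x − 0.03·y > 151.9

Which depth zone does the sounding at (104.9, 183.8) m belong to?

0.19·104.9 + 2·183.8 = 387.531, which is > 341.2
-1.44·104.9 − 0.25·183.8 = -197.006, which is < -168.9
1·104.9 − 0.03·183.8 = 99.386, which is < 151.9
This sign pattern matches Knoll.

Knoll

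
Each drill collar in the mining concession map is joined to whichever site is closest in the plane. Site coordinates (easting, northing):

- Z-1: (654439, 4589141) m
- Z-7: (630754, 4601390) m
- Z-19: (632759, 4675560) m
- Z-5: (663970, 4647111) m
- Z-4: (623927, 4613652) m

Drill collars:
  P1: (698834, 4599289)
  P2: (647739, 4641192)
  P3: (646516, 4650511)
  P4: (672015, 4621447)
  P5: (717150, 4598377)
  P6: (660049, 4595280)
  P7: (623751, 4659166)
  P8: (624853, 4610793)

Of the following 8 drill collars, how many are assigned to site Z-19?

P1 → Z-1
P2 → Z-5
P3 → Z-5
P4 → Z-5
P5 → Z-1
P6 → Z-1
P7 → Z-19
P8 → Z-4
1 of the 8 goes to Z-19.

1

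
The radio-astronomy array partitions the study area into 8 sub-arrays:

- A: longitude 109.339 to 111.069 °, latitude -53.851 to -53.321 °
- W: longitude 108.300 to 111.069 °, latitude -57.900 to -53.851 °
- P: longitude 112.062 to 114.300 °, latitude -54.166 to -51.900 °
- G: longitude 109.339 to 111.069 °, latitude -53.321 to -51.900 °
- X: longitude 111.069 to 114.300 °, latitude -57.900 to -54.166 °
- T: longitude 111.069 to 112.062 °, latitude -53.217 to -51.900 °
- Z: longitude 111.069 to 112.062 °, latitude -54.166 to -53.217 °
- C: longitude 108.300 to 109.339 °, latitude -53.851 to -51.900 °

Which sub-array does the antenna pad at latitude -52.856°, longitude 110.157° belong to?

The point has longitude = 110.157 and latitude = -52.856.
Only G satisfies 109.339 ≤ longitude ≤ 111.069 and -53.321 ≤ latitude ≤ -51.900.

G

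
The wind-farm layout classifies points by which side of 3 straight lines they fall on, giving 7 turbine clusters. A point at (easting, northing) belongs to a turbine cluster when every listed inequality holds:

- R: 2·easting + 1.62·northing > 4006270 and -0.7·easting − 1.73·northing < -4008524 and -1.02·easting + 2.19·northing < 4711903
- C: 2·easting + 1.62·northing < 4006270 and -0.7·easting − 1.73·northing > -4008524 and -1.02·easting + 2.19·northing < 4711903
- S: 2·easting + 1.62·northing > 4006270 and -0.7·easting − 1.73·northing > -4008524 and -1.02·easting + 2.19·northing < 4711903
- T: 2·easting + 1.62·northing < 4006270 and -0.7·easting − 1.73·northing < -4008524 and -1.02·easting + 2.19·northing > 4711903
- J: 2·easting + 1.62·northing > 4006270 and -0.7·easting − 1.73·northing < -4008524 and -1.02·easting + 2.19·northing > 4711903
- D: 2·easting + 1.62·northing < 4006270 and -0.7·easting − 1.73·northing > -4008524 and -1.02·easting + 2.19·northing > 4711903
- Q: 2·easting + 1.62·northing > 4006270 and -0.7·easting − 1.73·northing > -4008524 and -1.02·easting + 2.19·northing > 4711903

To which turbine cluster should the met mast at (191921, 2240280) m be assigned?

R

2·191921 + 1.62·2240280 = 4013095.600, which is > 4006270
-0.7·191921 − 1.73·2240280 = -4010029.100, which is < -4008524
-1.02·191921 + 2.19·2240280 = 4710453.780, which is < 4711903
This sign pattern matches R.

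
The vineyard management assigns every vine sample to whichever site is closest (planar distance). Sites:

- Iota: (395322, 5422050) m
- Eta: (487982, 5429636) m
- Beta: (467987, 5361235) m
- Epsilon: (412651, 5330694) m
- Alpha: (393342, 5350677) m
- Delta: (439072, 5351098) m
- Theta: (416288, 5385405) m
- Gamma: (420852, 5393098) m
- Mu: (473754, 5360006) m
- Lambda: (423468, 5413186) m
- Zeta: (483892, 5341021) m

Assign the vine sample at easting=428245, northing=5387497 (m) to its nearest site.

Gamma

Squared distances to each site:
Iota: 2277833738.000; Eta: 5344204490.000; Beta: 2269119208.000; Epsilon: 3469753645.000; Alpha: 2573931809.000; Delta: 1442111130.000; Theta: 147346313.000; Gamma: 86027650.000; Mu: 2826824162.000; Lambda: 682744450.000; Zeta: 5256607185.000.
Minimum at Gamma.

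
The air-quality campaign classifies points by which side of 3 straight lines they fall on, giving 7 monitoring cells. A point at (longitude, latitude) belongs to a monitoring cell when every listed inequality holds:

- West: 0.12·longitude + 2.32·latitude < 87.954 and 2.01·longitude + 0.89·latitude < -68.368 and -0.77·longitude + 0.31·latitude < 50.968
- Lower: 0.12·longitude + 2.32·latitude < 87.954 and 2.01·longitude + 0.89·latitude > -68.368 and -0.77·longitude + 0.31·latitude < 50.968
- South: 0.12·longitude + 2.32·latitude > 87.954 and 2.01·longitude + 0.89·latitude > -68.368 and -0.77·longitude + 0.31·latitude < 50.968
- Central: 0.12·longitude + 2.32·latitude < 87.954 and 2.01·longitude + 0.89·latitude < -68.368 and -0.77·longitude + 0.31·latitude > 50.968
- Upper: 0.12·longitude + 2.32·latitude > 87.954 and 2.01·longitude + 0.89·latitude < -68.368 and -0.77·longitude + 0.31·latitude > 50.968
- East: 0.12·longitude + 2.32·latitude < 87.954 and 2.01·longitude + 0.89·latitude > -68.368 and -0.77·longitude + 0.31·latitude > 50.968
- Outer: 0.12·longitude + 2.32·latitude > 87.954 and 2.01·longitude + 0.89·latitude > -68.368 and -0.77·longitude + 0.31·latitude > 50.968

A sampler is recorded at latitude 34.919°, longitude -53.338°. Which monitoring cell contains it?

0.12·-53.338 + 2.32·34.919 = 74.612, which is < 87.954
2.01·-53.338 + 0.89·34.919 = -76.131, which is < -68.368
-0.77·-53.338 + 0.31·34.919 = 51.895, which is > 50.968
This sign pattern matches Central.

Central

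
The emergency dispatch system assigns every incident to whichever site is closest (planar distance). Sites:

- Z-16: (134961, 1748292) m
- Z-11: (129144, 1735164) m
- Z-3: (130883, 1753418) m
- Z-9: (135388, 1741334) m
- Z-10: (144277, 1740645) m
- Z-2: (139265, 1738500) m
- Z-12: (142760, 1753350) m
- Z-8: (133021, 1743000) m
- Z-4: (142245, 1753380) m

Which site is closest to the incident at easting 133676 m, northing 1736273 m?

Squared distances to each site:
Z-16: 146107586.000; Z-11: 21768905.000; Z-3: 301751874.000; Z-9: 28544665.000; Z-10: 131495585.000; Z-2: 36196450.000; Z-12: 374142985.000; Z-8: 45681554.000; Z-4: 366077210.000.
Minimum at Z-11.

Z-11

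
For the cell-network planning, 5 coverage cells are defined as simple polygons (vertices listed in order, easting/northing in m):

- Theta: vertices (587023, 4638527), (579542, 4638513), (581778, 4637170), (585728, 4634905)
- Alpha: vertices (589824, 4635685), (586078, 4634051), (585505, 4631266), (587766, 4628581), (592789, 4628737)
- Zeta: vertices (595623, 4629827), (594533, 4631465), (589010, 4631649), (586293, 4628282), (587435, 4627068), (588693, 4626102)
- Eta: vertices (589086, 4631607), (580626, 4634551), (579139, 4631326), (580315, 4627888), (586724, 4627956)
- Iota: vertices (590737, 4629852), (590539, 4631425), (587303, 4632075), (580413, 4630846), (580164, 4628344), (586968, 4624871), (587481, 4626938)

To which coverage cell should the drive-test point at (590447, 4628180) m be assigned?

Zeta

Cast a ray rightward from (590447, 4628180). For each polygon, the edges (by vertex number in listed order) whose endpoints lie on opposite sides of northing = 4628180, where each meets that height, and whether that is right or left of the point:
Theta: no edge straddles that height → 0 crossings.
Alpha: no edge straddles that height → 0 crossings.
Zeta: 4–5 at easting≈586389.0 (left), 6–1 at easting≈592558.9 (right) → 1 crossing.
Eta: 3–4 at easting≈580215.1 (left), 5–1 at easting≈586868.9 (left) → 0 crossings.
Iota: 5–6 at easting≈580485.3 (left), 7–1 at easting≈588868.8 (left) → 0 crossings.
Only Zeta has an odd count, so the point is inside Zeta.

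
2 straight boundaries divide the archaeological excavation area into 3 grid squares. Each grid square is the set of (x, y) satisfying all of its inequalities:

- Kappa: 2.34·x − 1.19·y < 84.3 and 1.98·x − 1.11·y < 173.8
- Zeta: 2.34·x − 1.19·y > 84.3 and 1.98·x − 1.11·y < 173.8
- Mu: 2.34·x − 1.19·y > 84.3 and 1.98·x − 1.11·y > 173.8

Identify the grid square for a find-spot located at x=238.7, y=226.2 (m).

2.34·238.7 − 1.19·226.2 = 289.380, which is > 84.3
1.98·238.7 − 1.11·226.2 = 221.544, which is > 173.8
This sign pattern matches Mu.

Mu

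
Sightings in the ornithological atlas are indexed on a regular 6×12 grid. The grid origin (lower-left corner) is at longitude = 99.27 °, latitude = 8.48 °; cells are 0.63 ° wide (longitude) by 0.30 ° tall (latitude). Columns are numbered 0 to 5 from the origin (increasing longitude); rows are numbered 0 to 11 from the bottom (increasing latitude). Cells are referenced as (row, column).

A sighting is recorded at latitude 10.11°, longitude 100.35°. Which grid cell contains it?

Column index: ⌊(100.35 − 99.27) / 0.63⌋ = ⌊1.714⌋ = 1
Row offset from origin: ⌊(10.11 − 8.48) / 0.30⌋ = ⌊5.433⌋ = 5 → row 5

(5, 1)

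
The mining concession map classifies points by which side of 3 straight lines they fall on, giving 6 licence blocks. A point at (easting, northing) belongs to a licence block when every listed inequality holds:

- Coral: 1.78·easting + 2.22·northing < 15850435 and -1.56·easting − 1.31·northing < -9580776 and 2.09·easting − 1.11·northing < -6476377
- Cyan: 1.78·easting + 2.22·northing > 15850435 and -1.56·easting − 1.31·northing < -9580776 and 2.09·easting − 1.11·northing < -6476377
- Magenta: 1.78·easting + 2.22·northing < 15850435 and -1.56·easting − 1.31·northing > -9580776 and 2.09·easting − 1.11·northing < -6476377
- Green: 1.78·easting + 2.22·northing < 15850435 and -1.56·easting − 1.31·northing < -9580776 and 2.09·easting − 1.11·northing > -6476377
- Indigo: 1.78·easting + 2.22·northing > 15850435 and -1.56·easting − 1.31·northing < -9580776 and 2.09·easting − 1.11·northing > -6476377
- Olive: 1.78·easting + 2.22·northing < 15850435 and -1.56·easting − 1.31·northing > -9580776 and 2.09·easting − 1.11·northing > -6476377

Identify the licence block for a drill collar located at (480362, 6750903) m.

1.78·480362 + 2.22·6750903 = 15842049.020, which is < 15850435
-1.56·480362 − 1.31·6750903 = -9593047.650, which is < -9580776
2.09·480362 − 1.11·6750903 = -6489545.750, which is < -6476377
This sign pattern matches Coral.

Coral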